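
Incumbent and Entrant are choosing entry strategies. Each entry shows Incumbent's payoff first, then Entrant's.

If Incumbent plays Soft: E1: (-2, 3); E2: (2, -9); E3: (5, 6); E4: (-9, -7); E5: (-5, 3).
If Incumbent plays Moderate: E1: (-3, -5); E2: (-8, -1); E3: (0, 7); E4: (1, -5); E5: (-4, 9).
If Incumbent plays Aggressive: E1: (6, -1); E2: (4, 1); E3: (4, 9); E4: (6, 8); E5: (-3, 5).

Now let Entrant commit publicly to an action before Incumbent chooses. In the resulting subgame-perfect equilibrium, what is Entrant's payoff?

Work backward from Incumbent's decision.
- E1: Incumbent compares -2, -3, 6 and picks Aggressive; Entrant would get -1.
- E2: Incumbent compares 2, -8, 4 and picks Aggressive; Entrant would get 1.
- E3: Incumbent compares 5, 0, 4 and picks Soft; Entrant would get 6.
- E4: Incumbent compares -9, 1, 6 and picks Aggressive; Entrant would get 8.
- E5: Incumbent compares -5, -4, -3 and picks Aggressive; Entrant would get 5.
Maximizing over -1, 1, 6, 8, 5, Entrant chooses E4. Subgame-perfect outcome: (Aggressive, E4) with payoffs (6, 8).

8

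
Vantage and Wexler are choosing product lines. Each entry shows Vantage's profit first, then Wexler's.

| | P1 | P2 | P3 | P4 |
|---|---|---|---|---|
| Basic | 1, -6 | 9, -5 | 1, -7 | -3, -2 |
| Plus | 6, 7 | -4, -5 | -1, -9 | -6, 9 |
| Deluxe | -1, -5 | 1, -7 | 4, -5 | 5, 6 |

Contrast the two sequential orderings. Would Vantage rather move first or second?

If Vantage leads: Wexler's best replies are Basic→P4, Plus→P4, Deluxe→P4; Vantage's induced payoffs -3, -6, 5; outcome (Deluxe, P4), payoffs (5, 6).
If Wexler leads: Vantage's best replies are P1→Plus, P2→Basic, P3→Deluxe, P4→Deluxe; Wexler's induced payoffs 7, -5, -5, 6; outcome (Plus, P1), payoffs (6, 7).
Vantage gets 5 moving first and 6 moving second, so Vantage prefers to move second.

second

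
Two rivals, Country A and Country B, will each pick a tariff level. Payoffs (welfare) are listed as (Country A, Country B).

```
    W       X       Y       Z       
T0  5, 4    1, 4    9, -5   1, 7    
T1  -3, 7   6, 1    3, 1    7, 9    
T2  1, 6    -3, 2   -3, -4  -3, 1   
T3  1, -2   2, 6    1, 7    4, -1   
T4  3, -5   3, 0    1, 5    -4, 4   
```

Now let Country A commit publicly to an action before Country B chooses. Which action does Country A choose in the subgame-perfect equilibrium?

Country B best-responds to each possible Country A move:
- T0: Country B compares 4, 4, -5, 7 and picks Z; Country A would get 1.
- T1: Country B compares 7, 1, 1, 9 and picks Z; Country A would get 7.
- T2: Country B compares 6, 2, -4, 1 and picks W; Country A would get 1.
- T3: Country B compares -2, 6, 7, -1 and picks Y; Country A would get 1.
- T4: Country B compares -5, 0, 5, 4 and picks Y; Country A would get 1.
Among 1, 7, 1, 1, 1, the best is 7 at T1. Subgame-perfect outcome: (T1, Z) with payoffs (7, 9).

T1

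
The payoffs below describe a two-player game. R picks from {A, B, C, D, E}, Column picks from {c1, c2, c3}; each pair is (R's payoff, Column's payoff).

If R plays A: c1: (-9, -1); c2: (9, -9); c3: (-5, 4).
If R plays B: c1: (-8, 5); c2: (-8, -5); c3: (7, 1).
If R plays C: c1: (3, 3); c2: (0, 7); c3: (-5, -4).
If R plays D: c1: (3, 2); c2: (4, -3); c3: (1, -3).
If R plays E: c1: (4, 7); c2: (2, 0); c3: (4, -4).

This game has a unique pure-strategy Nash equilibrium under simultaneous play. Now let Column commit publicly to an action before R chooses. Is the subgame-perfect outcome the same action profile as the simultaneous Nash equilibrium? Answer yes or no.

R best-responds to each possible Column move:
- c1: R compares -9, -8, 3, 3, 4 and picks E; Column would get 7.
- c2: R compares 9, -8, 0, 4, 2 and picks A; Column would get -9.
- c3: R compares -5, 7, -5, 1, 4 and picks B; Column would get 1.
Maximizing over 7, -9, 1, Column chooses c1. Subgame-perfect outcome: (E, c1) with payoffs (4, 7).
For the simultaneous game, intersect best replies.
R's best replies: c1→E; c2→A; c3→B.
Column's best replies: A→c3; B→c1; C→c2; D→c1; E→c1.
The unique mutual best reply is (E, c1), giving (4, 7).
Sequential outcome (E, c1) coincides with the Nash profile (E, c1).

yes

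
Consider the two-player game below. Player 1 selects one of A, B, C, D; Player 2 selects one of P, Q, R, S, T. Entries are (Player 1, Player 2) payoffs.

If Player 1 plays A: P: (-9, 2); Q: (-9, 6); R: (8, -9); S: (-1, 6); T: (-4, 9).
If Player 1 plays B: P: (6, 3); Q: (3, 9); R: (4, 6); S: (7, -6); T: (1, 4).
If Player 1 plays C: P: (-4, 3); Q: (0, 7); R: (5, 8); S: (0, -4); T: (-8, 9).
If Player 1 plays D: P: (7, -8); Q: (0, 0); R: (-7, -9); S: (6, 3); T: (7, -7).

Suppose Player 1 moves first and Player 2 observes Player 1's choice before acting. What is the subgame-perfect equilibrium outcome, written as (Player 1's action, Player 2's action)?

(D, S)

Backward induction with Player 1 moving first.
- A → Player 2 plays T (best of 2, 6, -9, 6, 9); Player 1 gets -4.
- B → Player 2 plays Q (best of 3, 9, 6, -6, 4); Player 1 gets 3.
- C → Player 2 plays T (best of 3, 7, 8, -4, 9); Player 1 gets -8.
- D → Player 2 plays S (best of -8, 0, -9, 3, -7); Player 1 gets 6.
Maximizing over -4, 3, -8, 6, Player 1 chooses D. Subgame-perfect outcome: (D, S) with payoffs (6, 3).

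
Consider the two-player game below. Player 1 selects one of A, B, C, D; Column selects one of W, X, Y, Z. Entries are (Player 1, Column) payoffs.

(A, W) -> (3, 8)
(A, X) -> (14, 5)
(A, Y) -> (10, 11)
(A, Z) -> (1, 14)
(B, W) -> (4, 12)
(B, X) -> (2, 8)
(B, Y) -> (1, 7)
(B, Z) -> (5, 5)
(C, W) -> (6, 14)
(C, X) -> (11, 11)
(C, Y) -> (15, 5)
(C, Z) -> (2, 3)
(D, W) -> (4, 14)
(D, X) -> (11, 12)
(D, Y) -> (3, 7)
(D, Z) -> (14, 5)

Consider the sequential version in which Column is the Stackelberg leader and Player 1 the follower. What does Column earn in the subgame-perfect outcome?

14

Backward induction with Column moving first.
- W: BR = C, leader payoff 14.
- X: BR = A, leader payoff 5.
- Y: BR = C, leader payoff 5.
- Z: BR = D, leader payoff 5.
Maximizing over 14, 5, 5, 5, Column chooses W. Subgame-perfect outcome: (C, W) with payoffs (6, 14).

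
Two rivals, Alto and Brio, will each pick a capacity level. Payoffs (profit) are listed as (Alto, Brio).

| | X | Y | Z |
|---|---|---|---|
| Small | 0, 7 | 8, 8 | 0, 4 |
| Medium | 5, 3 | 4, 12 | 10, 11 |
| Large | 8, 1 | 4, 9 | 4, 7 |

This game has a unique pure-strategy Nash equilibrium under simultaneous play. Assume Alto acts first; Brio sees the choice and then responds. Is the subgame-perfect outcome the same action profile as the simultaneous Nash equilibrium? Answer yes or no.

yes

Solve by backward induction (Alto leads).
- Small: Brio compares 7, 8, 4 and picks Y; Alto would get 8.
- Medium: Brio compares 3, 12, 11 and picks Y; Alto would get 4.
- Large: Brio compares 1, 9, 7 and picks Y; Alto would get 4.
Among 8, 4, 4, the best is 8 at Small. Subgame-perfect outcome: (Small, Y) with payoffs (8, 8).
Now find the simultaneous Nash equilibrium.
Alto's best replies: X→Large; Y→Small; Z→Medium.
Brio's best replies: Small→Y; Medium→Y; Large→Y.
The unique mutual best reply is (Small, Y), giving (8, 8).
Sequential outcome (Small, Y) coincides with the Nash profile (Small, Y).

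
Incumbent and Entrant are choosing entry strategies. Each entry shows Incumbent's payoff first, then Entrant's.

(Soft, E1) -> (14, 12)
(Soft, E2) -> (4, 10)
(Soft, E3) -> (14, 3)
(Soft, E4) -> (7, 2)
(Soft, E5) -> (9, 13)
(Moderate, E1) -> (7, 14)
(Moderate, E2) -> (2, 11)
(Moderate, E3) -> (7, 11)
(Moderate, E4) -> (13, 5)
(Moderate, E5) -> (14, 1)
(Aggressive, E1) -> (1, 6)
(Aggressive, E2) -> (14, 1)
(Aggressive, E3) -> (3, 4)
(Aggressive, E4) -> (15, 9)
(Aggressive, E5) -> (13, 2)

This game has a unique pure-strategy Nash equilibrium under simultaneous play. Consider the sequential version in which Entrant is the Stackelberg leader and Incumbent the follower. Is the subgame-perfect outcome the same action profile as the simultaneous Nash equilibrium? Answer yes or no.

no

Incumbent best-responds to each possible Entrant move:
- E1: BR = Soft, leader payoff 12.
- E2: BR = Aggressive, leader payoff 1.
- E3: BR = Soft, leader payoff 3.
- E4: BR = Aggressive, leader payoff 9.
- E5: BR = Moderate, leader payoff 1.
Entrant's induced payoffs are 12, 1, 3, 9, 1, so Entrant commits to E1. Subgame-perfect outcome: (Soft, E1) with payoffs (14, 12).
For the simultaneous game, intersect best replies.
Incumbent's best replies: E1→Soft; E2→Aggressive; E3→Soft; E4→Aggressive; E5→Moderate.
Entrant's best replies: Soft→E5; Moderate→E1; Aggressive→E4.
Only (Aggressive, E4) has each player best-responding; Nash payoffs (15, 9).
Sequential outcome (Soft, E1) differs from the Nash profile (Aggressive, E4).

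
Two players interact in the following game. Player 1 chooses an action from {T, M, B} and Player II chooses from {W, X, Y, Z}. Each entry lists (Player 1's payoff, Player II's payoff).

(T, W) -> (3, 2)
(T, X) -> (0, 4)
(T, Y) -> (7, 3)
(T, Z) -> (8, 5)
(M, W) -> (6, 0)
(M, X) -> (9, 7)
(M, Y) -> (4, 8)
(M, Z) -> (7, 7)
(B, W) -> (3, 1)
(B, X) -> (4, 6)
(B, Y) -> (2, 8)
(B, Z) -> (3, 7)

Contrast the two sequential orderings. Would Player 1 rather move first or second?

If Player 1 leads: Player II's best replies are T→Z, M→Y, B→Y; Player 1's induced payoffs 8, 4, 2; outcome (T, Z), payoffs (8, 5).
If Player II leads: Player 1's best replies are W→M, X→M, Y→T, Z→T; Player II's induced payoffs 0, 7, 3, 5; outcome (M, X), payoffs (9, 7).
Player 1 gets 8 moving first and 9 moving second, so Player 1 prefers to move second.

second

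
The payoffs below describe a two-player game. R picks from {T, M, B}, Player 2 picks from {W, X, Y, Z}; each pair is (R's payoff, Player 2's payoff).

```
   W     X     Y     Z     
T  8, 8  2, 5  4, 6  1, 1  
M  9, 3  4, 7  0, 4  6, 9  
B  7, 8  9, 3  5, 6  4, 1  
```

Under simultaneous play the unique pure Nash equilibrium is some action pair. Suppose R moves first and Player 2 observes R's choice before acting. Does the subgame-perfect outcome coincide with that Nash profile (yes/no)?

Solve by backward induction (R leads).
- T → Player 2 plays W (best of 8, 5, 6, 1); R gets 8.
- M → Player 2 plays Z (best of 3, 7, 4, 9); R gets 6.
- B → Player 2 plays W (best of 8, 3, 6, 1); R gets 7.
R's induced payoffs are 8, 6, 7, so R commits to T. Subgame-perfect outcome: (T, W) with payoffs (8, 8).
Under simultaneous play:
R's best replies: W→M; X→B; Y→B; Z→M.
Player 2's best replies: T→W; M→Z; B→W.
Only (M, Z) has each player best-responding; Nash payoffs (6, 9).
Sequential outcome (T, W) differs from the Nash profile (M, Z).

no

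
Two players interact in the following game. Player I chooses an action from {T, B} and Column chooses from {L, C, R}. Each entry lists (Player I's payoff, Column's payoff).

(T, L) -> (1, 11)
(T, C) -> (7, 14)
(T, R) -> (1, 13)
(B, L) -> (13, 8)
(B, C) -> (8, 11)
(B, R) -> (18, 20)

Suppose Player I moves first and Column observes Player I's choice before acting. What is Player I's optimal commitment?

B

Work backward from Column's decision.
- T → Column plays C (best of 11, 14, 13); Player I gets 7.
- B → Column plays R (best of 8, 11, 20); Player I gets 18.
Maximizing over 7, 18, Player I chooses B. Subgame-perfect outcome: (B, R) with payoffs (18, 20).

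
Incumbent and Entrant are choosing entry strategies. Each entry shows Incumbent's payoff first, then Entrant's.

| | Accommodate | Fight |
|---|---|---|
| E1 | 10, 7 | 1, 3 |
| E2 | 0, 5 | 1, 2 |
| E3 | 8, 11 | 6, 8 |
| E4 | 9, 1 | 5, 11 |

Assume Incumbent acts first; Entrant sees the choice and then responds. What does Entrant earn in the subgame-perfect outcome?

7

Work backward from Entrant's decision.
- E1: Entrant compares 7, 3 and picks Accommodate; Incumbent would get 10.
- E2: Entrant compares 5, 2 and picks Accommodate; Incumbent would get 0.
- E3: Entrant compares 11, 8 and picks Accommodate; Incumbent would get 8.
- E4: Entrant compares 1, 11 and picks Fight; Incumbent would get 5.
Maximizing over 10, 0, 8, 5, Incumbent chooses E1. Subgame-perfect outcome: (E1, Accommodate) with payoffs (10, 7).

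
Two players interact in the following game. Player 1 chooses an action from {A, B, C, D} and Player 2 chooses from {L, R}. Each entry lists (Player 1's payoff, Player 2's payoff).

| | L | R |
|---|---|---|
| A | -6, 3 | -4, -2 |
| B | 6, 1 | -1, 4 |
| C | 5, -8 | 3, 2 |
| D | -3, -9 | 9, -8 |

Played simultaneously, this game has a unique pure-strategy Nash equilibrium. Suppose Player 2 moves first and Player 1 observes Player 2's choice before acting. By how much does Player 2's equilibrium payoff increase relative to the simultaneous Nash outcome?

Work backward from Player 1's decision.
- L: Player 1 compares -6, 6, 5, -3 and picks B; Player 2 would get 1.
- R: Player 1 compares -4, -1, 3, 9 and picks D; Player 2 would get -8.
Among 1, -8, the best is 1 at L. Subgame-perfect outcome: (B, L) with payoffs (6, 1).
Under simultaneous play:
Player 1's best replies: L→B; R→D.
Player 2's best replies: A→L; B→R; C→R; D→R.
The unique mutual best reply is (D, R), giving (9, -8).
Player 2's commitment gain: 1 − -8 = 9.

9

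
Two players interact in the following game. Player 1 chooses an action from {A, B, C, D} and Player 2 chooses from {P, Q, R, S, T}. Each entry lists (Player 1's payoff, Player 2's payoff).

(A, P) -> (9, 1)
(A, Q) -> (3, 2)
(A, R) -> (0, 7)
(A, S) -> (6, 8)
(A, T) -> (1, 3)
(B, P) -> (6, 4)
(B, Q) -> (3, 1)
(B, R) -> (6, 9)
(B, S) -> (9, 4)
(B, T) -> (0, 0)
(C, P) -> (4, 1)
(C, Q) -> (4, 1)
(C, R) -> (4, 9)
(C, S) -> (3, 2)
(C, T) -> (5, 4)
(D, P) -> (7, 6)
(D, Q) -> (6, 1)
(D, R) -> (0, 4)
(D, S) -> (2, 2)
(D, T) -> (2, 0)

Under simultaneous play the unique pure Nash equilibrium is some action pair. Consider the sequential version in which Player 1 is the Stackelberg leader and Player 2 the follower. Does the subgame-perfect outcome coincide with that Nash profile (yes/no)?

Work backward from Player 2's decision.
- A: BR = S, leader payoff 6.
- B: BR = R, leader payoff 6.
- C: BR = R, leader payoff 4.
- D: BR = P, leader payoff 7.
Maximizing over 6, 6, 4, 7, Player 1 chooses D. Subgame-perfect outcome: (D, P) with payoffs (7, 6).
For the simultaneous game, intersect best replies.
Player 1's best replies: P→A; Q→D; R→B; S→B; T→C.
Player 2's best replies: A→S; B→R; C→R; D→P.
The unique mutual best reply is (B, R), giving (6, 9).
Sequential outcome (D, P) differs from the Nash profile (B, R).

no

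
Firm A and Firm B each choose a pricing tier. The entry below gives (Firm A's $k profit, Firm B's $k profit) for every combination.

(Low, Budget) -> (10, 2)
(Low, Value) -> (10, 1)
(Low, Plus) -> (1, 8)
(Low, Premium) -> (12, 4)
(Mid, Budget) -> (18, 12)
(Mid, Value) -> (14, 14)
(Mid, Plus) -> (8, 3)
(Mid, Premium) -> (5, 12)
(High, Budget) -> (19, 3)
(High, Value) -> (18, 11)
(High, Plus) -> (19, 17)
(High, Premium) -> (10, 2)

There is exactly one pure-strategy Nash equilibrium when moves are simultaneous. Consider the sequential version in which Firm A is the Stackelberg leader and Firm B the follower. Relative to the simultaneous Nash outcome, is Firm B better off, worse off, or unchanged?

unchanged

Backward induction with Firm A moving first.
- Low: Firm B compares 2, 1, 8, 4 and picks Plus; Firm A would get 1.
- Mid: Firm B compares 12, 14, 3, 12 and picks Value; Firm A would get 14.
- High: Firm B compares 3, 11, 17, 2 and picks Plus; Firm A would get 19.
Firm A's induced payoffs are 1, 14, 19, so Firm A commits to High. Subgame-perfect outcome: (High, Plus) with payoffs (19, 17).
For the simultaneous game, intersect best replies.
Firm A's best replies: Budget→High; Value→High; Plus→High; Premium→Low.
Firm B's best replies: Low→Plus; Mid→Value; High→Plus.
Only (High, Plus) has each player best-responding; Nash payoffs (19, 17).
Firm B earns 17 sequentially versus 17 at the Nash outcome: unchanged.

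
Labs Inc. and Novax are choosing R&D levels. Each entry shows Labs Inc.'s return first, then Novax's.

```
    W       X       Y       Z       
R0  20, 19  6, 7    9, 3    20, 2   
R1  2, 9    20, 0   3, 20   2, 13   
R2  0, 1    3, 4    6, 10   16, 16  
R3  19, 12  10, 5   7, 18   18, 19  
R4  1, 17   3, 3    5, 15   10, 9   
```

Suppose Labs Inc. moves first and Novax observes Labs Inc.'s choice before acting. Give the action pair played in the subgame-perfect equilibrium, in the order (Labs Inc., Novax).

Solve by backward induction (Labs Inc. leads).
- R0: Novax compares 19, 7, 3, 2 and picks W; Labs Inc. would get 20.
- R1: Novax compares 9, 0, 20, 13 and picks Y; Labs Inc. would get 3.
- R2: Novax compares 1, 4, 10, 16 and picks Z; Labs Inc. would get 16.
- R3: Novax compares 12, 5, 18, 19 and picks Z; Labs Inc. would get 18.
- R4: Novax compares 17, 3, 15, 9 and picks W; Labs Inc. would get 1.
Maximizing over 20, 3, 16, 18, 1, Labs Inc. chooses R0. Subgame-perfect outcome: (R0, W) with payoffs (20, 19).

(R0, W)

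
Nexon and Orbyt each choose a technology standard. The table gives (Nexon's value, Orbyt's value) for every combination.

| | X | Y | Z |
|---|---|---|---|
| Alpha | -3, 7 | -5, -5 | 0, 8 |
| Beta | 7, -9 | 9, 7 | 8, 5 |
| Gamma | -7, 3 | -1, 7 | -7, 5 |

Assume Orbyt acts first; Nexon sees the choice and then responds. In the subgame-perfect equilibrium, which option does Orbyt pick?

Y

Work backward from Nexon's decision.
- X: BR = Beta, leader payoff -9.
- Y: BR = Beta, leader payoff 7.
- Z: BR = Beta, leader payoff 5.
Among -9, 7, 5, the best is 7 at Y. Subgame-perfect outcome: (Beta, Y) with payoffs (9, 7).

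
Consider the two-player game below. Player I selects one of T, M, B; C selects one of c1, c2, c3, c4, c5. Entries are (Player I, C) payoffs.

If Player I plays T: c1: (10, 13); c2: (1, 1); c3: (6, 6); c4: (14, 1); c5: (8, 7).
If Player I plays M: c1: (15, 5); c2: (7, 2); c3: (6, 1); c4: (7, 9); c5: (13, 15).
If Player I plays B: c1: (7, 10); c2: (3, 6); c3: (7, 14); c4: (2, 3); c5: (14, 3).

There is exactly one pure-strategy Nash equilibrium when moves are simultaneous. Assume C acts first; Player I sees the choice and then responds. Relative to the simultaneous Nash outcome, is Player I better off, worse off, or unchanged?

Solve by backward induction (C leads).
- c1: Player I compares 10, 15, 7 and picks M; C would get 5.
- c2: Player I compares 1, 7, 3 and picks M; C would get 2.
- c3: Player I compares 6, 6, 7 and picks B; C would get 14.
- c4: Player I compares 14, 7, 2 and picks T; C would get 1.
- c5: Player I compares 8, 13, 14 and picks B; C would get 3.
C's induced payoffs are 5, 2, 14, 1, 3, so C commits to c3. Subgame-perfect outcome: (B, c3) with payoffs (7, 14).
Now find the simultaneous Nash equilibrium.
Player I's best replies: c1→M; c2→M; c3→B; c4→T; c5→B.
C's best replies: T→c1; M→c5; B→c3.
Only (B, c3) has each player best-responding; Nash payoffs (7, 14).
Player I earns 7 sequentially versus 7 at the Nash outcome: unchanged.

unchanged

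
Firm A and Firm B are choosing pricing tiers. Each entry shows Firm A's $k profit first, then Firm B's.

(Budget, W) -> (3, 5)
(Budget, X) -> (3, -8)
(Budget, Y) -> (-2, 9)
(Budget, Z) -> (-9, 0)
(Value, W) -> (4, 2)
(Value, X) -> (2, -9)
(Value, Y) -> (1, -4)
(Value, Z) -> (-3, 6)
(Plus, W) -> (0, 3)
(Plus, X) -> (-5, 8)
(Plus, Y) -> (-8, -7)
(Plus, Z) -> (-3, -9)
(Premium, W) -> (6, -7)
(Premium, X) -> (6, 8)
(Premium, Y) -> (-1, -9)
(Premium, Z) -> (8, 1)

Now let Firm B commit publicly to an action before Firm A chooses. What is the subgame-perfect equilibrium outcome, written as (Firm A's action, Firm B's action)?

Firm A best-responds to each possible Firm B move:
- W: BR = Premium, leader payoff -7.
- X: BR = Premium, leader payoff 8.
- Y: BR = Value, leader payoff -4.
- Z: BR = Premium, leader payoff 1.
Maximizing over -7, 8, -4, 1, Firm B chooses X. Subgame-perfect outcome: (Premium, X) with payoffs (6, 8).

(Premium, X)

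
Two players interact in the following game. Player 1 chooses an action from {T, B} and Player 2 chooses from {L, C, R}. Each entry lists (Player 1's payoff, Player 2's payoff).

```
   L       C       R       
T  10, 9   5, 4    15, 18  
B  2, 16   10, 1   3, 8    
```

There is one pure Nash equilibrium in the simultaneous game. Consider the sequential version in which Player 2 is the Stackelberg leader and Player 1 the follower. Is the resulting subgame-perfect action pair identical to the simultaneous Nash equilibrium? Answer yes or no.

Backward induction with Player 2 moving first.
- L: BR = T, leader payoff 9.
- C: BR = B, leader payoff 1.
- R: BR = T, leader payoff 18.
Among 9, 1, 18, the best is 18 at R. Subgame-perfect outcome: (T, R) with payoffs (15, 18).
For the simultaneous game, intersect best replies.
Player 1's best replies: L→T; C→B; R→T.
Player 2's best replies: T→R; B→L.
The unique mutual best reply is (T, R), giving (15, 18).
Sequential outcome (T, R) coincides with the Nash profile (T, R).

yes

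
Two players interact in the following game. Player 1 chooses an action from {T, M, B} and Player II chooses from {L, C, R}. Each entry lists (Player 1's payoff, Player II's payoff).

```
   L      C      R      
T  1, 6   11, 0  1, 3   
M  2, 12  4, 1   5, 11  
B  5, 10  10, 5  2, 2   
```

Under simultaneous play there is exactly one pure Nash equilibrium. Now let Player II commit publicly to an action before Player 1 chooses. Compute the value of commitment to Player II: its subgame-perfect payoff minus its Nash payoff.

Player 1 best-responds to each possible Player II move:
- L → Player 1 plays B (best of 1, 2, 5); Player II gets 10.
- C → Player 1 plays T (best of 11, 4, 10); Player II gets 0.
- R → Player 1 plays M (best of 1, 5, 2); Player II gets 11.
Player II's induced payoffs are 10, 0, 11, so Player II commits to R. Subgame-perfect outcome: (M, R) with payoffs (5, 11).
Now find the simultaneous Nash equilibrium.
Player 1's best replies: L→B; C→T; R→M.
Player II's best replies: T→L; M→L; B→L.
The unique mutual best reply is (B, L), giving (5, 10).
Player II's commitment gain: 11 − 10 = 1.

1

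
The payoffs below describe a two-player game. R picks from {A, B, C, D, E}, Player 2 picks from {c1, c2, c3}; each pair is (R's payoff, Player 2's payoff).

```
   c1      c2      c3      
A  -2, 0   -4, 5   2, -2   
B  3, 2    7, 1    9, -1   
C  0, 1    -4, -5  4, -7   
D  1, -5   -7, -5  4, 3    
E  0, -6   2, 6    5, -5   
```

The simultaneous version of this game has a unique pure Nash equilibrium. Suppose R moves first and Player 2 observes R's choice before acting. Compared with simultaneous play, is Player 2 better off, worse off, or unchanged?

Player 2 best-responds to each possible R move:
- A: Player 2 compares 0, 5, -2 and picks c2; R would get -4.
- B: Player 2 compares 2, 1, -1 and picks c1; R would get 3.
- C: Player 2 compares 1, -5, -7 and picks c1; R would get 0.
- D: Player 2 compares -5, -5, 3 and picks c3; R would get 4.
- E: Player 2 compares -6, 6, -5 and picks c2; R would get 2.
R's induced payoffs are -4, 3, 0, 4, 2, so R commits to D. Subgame-perfect outcome: (D, c3) with payoffs (4, 3).
Now find the simultaneous Nash equilibrium.
R's best replies: c1→B; c2→B; c3→B.
Player 2's best replies: A→c2; B→c1; C→c1; D→c3; E→c2.
Only (B, c1) has each player best-responding; Nash payoffs (3, 2).
Player 2 earns 3 sequentially versus 2 at the Nash outcome: better off.

better off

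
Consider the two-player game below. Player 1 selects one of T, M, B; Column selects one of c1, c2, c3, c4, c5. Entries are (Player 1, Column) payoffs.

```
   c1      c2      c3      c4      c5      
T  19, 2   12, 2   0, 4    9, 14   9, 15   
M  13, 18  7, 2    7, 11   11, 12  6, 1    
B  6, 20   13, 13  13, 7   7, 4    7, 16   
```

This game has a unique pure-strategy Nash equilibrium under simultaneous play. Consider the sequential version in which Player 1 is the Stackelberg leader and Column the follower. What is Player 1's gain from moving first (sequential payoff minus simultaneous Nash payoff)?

4

Solve by backward induction (Player 1 leads).
- T: Column compares 2, 2, 4, 14, 15 and picks c5; Player 1 would get 9.
- M: Column compares 18, 2, 11, 12, 1 and picks c1; Player 1 would get 13.
- B: Column compares 20, 13, 7, 4, 16 and picks c1; Player 1 would get 6.
Among 9, 13, 6, the best is 13 at M. Subgame-perfect outcome: (M, c1) with payoffs (13, 18).
For the simultaneous game, intersect best replies.
Player 1's best replies: c1→T; c2→B; c3→B; c4→M; c5→T.
Column's best replies: T→c5; M→c1; B→c1.
Only (T, c5) has each player best-responding; Nash payoffs (9, 15).
Player 1's commitment gain: 13 − 9 = 4.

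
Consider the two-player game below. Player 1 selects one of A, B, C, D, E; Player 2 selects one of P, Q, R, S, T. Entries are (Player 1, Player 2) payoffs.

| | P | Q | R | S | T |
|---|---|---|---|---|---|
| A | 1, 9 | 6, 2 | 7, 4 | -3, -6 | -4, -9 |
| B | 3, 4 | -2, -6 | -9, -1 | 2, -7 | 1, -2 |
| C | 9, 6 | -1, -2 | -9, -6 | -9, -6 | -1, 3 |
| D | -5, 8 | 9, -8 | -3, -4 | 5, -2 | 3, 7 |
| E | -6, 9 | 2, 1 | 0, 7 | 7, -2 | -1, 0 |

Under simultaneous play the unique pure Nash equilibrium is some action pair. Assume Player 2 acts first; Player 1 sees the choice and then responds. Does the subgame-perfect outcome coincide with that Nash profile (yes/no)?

no

Solve by backward induction (Player 2 leads).
- P: Player 1 compares 1, 3, 9, -5, -6 and picks C; Player 2 would get 6.
- Q: Player 1 compares 6, -2, -1, 9, 2 and picks D; Player 2 would get -8.
- R: Player 1 compares 7, -9, -9, -3, 0 and picks A; Player 2 would get 4.
- S: Player 1 compares -3, 2, -9, 5, 7 and picks E; Player 2 would get -2.
- T: Player 1 compares -4, 1, -1, 3, -1 and picks D; Player 2 would get 7.
Maximizing over 6, -8, 4, -2, 7, Player 2 chooses T. Subgame-perfect outcome: (D, T) with payoffs (3, 7).
Now find the simultaneous Nash equilibrium.
Player 1's best replies: P→C; Q→D; R→A; S→E; T→D.
Player 2's best replies: A→P; B→P; C→P; D→P; E→P.
Only (C, P) has each player best-responding; Nash payoffs (9, 6).
Sequential outcome (D, T) differs from the Nash profile (C, P).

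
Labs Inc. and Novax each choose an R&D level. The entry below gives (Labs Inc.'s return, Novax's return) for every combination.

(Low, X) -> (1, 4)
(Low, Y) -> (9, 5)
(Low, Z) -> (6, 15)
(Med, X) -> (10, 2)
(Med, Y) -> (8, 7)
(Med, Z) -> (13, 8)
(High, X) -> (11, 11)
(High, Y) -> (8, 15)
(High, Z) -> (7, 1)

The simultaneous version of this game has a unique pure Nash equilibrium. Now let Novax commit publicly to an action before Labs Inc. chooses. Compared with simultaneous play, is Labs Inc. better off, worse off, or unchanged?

Labs Inc. best-responds to each possible Novax move:
- X: BR = High, leader payoff 11.
- Y: BR = Low, leader payoff 5.
- Z: BR = Med, leader payoff 8.
Among 11, 5, 8, the best is 11 at X. Subgame-perfect outcome: (High, X) with payoffs (11, 11).
Under simultaneous play:
Labs Inc.'s best replies: X→High; Y→Low; Z→Med.
Novax's best replies: Low→Z; Med→Z; High→Y.
The unique mutual best reply is (Med, Z), giving (13, 8).
Labs Inc. earns 11 sequentially versus 13 at the Nash outcome: worse off.

worse off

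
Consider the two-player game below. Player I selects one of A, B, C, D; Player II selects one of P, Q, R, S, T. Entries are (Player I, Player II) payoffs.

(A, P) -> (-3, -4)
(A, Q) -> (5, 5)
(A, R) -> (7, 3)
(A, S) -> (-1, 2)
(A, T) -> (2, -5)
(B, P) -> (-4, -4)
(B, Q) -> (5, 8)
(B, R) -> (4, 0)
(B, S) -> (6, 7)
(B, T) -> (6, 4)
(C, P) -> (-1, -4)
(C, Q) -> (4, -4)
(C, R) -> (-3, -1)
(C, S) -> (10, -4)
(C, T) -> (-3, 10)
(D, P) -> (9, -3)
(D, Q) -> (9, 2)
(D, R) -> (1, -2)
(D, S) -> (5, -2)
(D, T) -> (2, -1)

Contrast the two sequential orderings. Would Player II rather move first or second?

If Player I leads: Player II's best replies are A→Q, B→Q, C→T, D→Q; Player I's induced payoffs 5, 5, -3, 9; outcome (D, Q), payoffs (9, 2).
If Player II leads: Player I's best replies are P→D, Q→D, R→A, S→C, T→B; Player II's induced payoffs -3, 2, 3, -4, 4; outcome (B, T), payoffs (6, 4).
Player II gets 4 moving first and 2 moving second, so Player II prefers to move first.

first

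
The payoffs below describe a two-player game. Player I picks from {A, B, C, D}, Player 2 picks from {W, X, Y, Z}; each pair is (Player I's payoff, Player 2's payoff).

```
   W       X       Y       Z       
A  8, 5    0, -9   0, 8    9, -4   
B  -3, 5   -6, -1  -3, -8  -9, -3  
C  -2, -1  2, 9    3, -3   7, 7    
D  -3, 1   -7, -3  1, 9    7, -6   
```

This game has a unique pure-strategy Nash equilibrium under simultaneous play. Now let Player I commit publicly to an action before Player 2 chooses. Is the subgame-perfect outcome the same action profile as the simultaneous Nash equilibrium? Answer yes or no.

Backward induction with Player I moving first.
- A: Player 2 compares 5, -9, 8, -4 and picks Y; Player I would get 0.
- B: Player 2 compares 5, -1, -8, -3 and picks W; Player I would get -3.
- C: Player 2 compares -1, 9, -3, 7 and picks X; Player I would get 2.
- D: Player 2 compares 1, -3, 9, -6 and picks Y; Player I would get 1.
Among 0, -3, 2, 1, the best is 2 at C. Subgame-perfect outcome: (C, X) with payoffs (2, 9).
Under simultaneous play:
Player I's best replies: W→A; X→C; Y→C; Z→A.
Player 2's best replies: A→Y; B→W; C→X; D→Y.
Only (C, X) has each player best-responding; Nash payoffs (2, 9).
Sequential outcome (C, X) coincides with the Nash profile (C, X).

yes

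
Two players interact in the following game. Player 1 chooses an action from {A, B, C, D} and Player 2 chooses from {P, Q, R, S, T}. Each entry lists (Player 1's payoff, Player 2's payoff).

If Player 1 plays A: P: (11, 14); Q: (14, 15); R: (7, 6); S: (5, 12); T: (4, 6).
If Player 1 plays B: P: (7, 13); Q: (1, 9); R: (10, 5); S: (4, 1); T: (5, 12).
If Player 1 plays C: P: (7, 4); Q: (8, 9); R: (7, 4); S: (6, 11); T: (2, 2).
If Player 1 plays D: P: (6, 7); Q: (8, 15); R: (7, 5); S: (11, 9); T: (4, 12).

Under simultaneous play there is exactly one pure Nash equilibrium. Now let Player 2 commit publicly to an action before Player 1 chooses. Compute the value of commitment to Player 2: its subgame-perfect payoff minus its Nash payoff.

Solve by backward induction (Player 2 leads).
- P: Player 1 compares 11, 7, 7, 6 and picks A; Player 2 would get 14.
- Q: Player 1 compares 14, 1, 8, 8 and picks A; Player 2 would get 15.
- R: Player 1 compares 7, 10, 7, 7 and picks B; Player 2 would get 5.
- S: Player 1 compares 5, 4, 6, 11 and picks D; Player 2 would get 9.
- T: Player 1 compares 4, 5, 2, 4 and picks B; Player 2 would get 12.
Maximizing over 14, 15, 5, 9, 12, Player 2 chooses Q. Subgame-perfect outcome: (A, Q) with payoffs (14, 15).
For the simultaneous game, intersect best replies.
Player 1's best replies: P→A; Q→A; R→B; S→D; T→B.
Player 2's best replies: A→Q; B→P; C→S; D→Q.
The unique mutual best reply is (A, Q), giving (14, 15).
Player 2's commitment gain: 15 − 15 = 0.

0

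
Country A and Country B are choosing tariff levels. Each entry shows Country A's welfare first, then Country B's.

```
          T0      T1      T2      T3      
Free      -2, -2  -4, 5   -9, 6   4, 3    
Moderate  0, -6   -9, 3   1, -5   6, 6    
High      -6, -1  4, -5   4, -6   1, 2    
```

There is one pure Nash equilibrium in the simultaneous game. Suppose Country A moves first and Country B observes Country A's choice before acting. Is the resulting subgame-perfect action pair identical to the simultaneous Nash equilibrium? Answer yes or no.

yes

Work backward from Country B's decision.
- Free: BR = T2, leader payoff -9.
- Moderate: BR = T3, leader payoff 6.
- High: BR = T3, leader payoff 1.
Maximizing over -9, 6, 1, Country A chooses Moderate. Subgame-perfect outcome: (Moderate, T3) with payoffs (6, 6).
Now find the simultaneous Nash equilibrium.
Country A's best replies: T0→Moderate; T1→High; T2→High; T3→Moderate.
Country B's best replies: Free→T2; Moderate→T3; High→T3.
Only (Moderate, T3) has each player best-responding; Nash payoffs (6, 6).
Sequential outcome (Moderate, T3) coincides with the Nash profile (Moderate, T3).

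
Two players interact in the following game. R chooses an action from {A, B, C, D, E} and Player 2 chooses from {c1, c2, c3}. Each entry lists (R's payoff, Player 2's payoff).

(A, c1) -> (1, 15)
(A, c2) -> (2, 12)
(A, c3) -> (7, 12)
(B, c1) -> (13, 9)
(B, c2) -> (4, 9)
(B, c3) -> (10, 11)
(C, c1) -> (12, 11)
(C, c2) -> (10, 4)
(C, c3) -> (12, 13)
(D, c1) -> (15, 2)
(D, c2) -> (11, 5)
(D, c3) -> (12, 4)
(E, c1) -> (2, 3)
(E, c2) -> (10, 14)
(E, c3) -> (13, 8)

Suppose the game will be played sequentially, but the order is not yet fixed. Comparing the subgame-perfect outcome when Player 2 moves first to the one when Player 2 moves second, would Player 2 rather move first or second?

second

If R leads: Player 2's best replies are A→c1, B→c3, C→c3, D→c2, E→c2; R's induced payoffs 1, 10, 12, 11, 10; outcome (C, c3), payoffs (12, 13).
If Player 2 leads: R's best replies are c1→D, c2→D, c3→E; Player 2's induced payoffs 2, 5, 8; outcome (E, c3), payoffs (13, 8).
Player 2 gets 8 moving first and 13 moving second, so Player 2 prefers to move second.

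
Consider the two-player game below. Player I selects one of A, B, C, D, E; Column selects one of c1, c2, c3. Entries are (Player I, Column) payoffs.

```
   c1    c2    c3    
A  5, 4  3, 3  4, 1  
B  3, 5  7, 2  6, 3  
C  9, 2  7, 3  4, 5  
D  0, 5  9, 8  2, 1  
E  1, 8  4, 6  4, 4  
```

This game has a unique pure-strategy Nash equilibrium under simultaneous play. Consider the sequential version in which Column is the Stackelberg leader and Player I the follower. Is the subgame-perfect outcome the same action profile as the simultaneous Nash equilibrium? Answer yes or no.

yes

Solve by backward induction (Column leads).
- c1 → Player I plays C (best of 5, 3, 9, 0, 1); Column gets 2.
- c2 → Player I plays D (best of 3, 7, 7, 9, 4); Column gets 8.
- c3 → Player I plays B (best of 4, 6, 4, 2, 4); Column gets 3.
Column's induced payoffs are 2, 8, 3, so Column commits to c2. Subgame-perfect outcome: (D, c2) with payoffs (9, 8).
Under simultaneous play:
Player I's best replies: c1→C; c2→D; c3→B.
Column's best replies: A→c1; B→c1; C→c3; D→c2; E→c1.
The unique mutual best reply is (D, c2), giving (9, 8).
Sequential outcome (D, c2) coincides with the Nash profile (D, c2).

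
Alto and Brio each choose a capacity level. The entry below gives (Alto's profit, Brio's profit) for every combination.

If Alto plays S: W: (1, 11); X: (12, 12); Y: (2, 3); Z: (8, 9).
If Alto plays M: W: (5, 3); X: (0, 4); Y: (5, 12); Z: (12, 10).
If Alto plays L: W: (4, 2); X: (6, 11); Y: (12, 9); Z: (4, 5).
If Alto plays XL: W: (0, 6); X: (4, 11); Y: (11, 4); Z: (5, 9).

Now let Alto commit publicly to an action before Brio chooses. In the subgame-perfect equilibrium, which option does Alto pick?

Backward induction with Alto moving first.
- S: Brio compares 11, 12, 3, 9 and picks X; Alto would get 12.
- M: Brio compares 3, 4, 12, 10 and picks Y; Alto would get 5.
- L: Brio compares 2, 11, 9, 5 and picks X; Alto would get 6.
- XL: Brio compares 6, 11, 4, 9 and picks X; Alto would get 4.
Among 12, 5, 6, 4, the best is 12 at S. Subgame-perfect outcome: (S, X) with payoffs (12, 12).

S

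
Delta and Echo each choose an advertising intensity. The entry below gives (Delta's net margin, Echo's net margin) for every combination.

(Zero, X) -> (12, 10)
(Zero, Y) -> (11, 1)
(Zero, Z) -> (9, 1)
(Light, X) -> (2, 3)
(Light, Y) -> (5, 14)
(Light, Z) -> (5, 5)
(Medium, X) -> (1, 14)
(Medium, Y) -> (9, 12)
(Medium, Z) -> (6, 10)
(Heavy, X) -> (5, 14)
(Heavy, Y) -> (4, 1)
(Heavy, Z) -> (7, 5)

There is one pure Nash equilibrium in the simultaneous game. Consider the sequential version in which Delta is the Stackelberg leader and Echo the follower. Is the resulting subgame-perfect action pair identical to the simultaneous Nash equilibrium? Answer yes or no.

yes

Echo best-responds to each possible Delta move:
- Zero: Echo compares 10, 1, 1 and picks X; Delta would get 12.
- Light: Echo compares 3, 14, 5 and picks Y; Delta would get 5.
- Medium: Echo compares 14, 12, 10 and picks X; Delta would get 1.
- Heavy: Echo compares 14, 1, 5 and picks X; Delta would get 5.
Delta's induced payoffs are 12, 5, 1, 5, so Delta commits to Zero. Subgame-perfect outcome: (Zero, X) with payoffs (12, 10).
Under simultaneous play:
Delta's best replies: X→Zero; Y→Zero; Z→Zero.
Echo's best replies: Zero→X; Light→Y; Medium→X; Heavy→X.
Only (Zero, X) has each player best-responding; Nash payoffs (12, 10).
Sequential outcome (Zero, X) coincides with the Nash profile (Zero, X).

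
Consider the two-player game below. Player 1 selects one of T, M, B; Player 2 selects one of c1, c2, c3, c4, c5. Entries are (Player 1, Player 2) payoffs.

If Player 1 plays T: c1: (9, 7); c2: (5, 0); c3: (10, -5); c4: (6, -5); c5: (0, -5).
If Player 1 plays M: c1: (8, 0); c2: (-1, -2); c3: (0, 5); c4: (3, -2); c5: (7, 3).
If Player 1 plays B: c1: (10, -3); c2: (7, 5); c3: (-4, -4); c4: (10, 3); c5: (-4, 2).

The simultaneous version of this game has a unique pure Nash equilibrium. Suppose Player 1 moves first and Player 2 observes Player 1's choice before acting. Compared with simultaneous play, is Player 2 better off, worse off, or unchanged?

better off

Backward induction with Player 1 moving first.
- T: BR = c1, leader payoff 9.
- M: BR = c3, leader payoff 0.
- B: BR = c2, leader payoff 7.
Maximizing over 9, 0, 7, Player 1 chooses T. Subgame-perfect outcome: (T, c1) with payoffs (9, 7).
For the simultaneous game, intersect best replies.
Player 1's best replies: c1→B; c2→B; c3→T; c4→B; c5→M.
Player 2's best replies: T→c1; M→c3; B→c2.
The unique mutual best reply is (B, c2), giving (7, 5).
Player 2 earns 7 sequentially versus 5 at the Nash outcome: better off.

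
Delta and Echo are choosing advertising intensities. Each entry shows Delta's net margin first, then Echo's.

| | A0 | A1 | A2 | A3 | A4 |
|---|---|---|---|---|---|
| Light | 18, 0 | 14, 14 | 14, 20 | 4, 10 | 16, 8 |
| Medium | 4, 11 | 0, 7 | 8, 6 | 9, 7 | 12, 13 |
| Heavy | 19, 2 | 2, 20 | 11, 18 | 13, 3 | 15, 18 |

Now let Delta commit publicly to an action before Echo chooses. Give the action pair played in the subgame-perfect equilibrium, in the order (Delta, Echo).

Work backward from Echo's decision.
- Light → Echo plays A2 (best of 0, 14, 20, 10, 8); Delta gets 14.
- Medium → Echo plays A4 (best of 11, 7, 6, 7, 13); Delta gets 12.
- Heavy → Echo plays A1 (best of 2, 20, 18, 3, 18); Delta gets 2.
Delta's induced payoffs are 14, 12, 2, so Delta commits to Light. Subgame-perfect outcome: (Light, A2) with payoffs (14, 20).

(Light, A2)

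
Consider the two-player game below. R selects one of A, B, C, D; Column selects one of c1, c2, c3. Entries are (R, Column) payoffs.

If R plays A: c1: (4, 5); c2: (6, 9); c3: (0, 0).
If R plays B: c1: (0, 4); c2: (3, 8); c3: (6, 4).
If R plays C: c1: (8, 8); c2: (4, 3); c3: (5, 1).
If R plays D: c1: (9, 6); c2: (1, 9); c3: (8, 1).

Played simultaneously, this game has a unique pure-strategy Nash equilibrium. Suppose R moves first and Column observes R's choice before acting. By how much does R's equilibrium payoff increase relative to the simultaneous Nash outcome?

Backward induction with R moving first.
- A: Column compares 5, 9, 0 and picks c2; R would get 6.
- B: Column compares 4, 8, 4 and picks c2; R would get 3.
- C: Column compares 8, 3, 1 and picks c1; R would get 8.
- D: Column compares 6, 9, 1 and picks c2; R would get 1.
Maximizing over 6, 3, 8, 1, R chooses C. Subgame-perfect outcome: (C, c1) with payoffs (8, 8).
Now find the simultaneous Nash equilibrium.
R's best replies: c1→D; c2→A; c3→D.
Column's best replies: A→c2; B→c2; C→c1; D→c2.
The unique mutual best reply is (A, c2), giving (6, 9).
R's commitment gain: 8 − 6 = 2.

2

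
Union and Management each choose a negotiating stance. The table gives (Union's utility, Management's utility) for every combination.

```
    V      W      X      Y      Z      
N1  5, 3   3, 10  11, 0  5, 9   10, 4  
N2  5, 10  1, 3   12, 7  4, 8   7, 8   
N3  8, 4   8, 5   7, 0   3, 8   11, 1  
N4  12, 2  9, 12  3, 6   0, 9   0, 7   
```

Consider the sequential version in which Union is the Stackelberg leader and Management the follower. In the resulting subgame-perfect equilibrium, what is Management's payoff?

Backward induction with Union moving first.
- N1 → Management plays W (best of 3, 10, 0, 9, 4); Union gets 3.
- N2 → Management plays V (best of 10, 3, 7, 8, 8); Union gets 5.
- N3 → Management plays Y (best of 4, 5, 0, 8, 1); Union gets 3.
- N4 → Management plays W (best of 2, 12, 6, 9, 7); Union gets 9.
Maximizing over 3, 5, 3, 9, Union chooses N4. Subgame-perfect outcome: (N4, W) with payoffs (9, 12).

12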